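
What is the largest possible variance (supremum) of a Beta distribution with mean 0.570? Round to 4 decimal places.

0.2451

For fixed mean μ the Beta variance is μ(1−μ)/(α+β+1), increasing as α+β decreases.
Its least upper bound (not attained) is μ(1−μ) = 0.570·0.430 = 0.2451.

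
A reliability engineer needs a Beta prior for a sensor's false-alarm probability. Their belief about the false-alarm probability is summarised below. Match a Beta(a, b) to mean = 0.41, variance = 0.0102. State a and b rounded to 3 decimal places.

Let s = a+b. The Beta variance is μ(1−μ)/(s+1).
So s+1 = μ(1−μ)/σ² = (0.41×0.59)/0.0102 = 0.2419/0.0102 = 23.7157, giving s = 22.7157.
Then a = μs = 0.41×22.7157 = 9.313 and b = (1−μ)s = 0.59×22.7157 = 13.402.

a = 9.313, b = 13.402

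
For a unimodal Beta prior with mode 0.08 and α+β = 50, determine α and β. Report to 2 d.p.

α = 4.84, β = 45.16

Since the density peak of Beta(α,β) is at (α−1)/(α+β−2),
α = 1 + 0.08(50−2) = 4.84 and β = 50 − 4.84 = 45.16.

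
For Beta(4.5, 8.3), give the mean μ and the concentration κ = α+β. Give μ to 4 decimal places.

μ = 0.3516, κ = 12.8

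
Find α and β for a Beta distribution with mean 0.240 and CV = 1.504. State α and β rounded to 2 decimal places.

α = 0.10, β = 0.30

Var = (CV·μ)² = (1.504×0.240)² = 0.130292.
α+β = μ(1−μ)/Var − 1 = 0.182400/0.130292 − 1 = 0.3999.
Thus α = 0.240·0.3999 = 0.10 and β = 0.760·0.3999 = 0.30.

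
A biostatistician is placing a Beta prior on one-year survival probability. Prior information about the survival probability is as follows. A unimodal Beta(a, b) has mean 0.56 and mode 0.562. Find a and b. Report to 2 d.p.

With s = a+b: μ = a/s and mode = (a−1)/(s−2). Eliminating a = μs,
μs − 1 = m(s−2) ⇒ s(μ−m) = 1−2m ⇒ s = -0.124/-0.002 = 62.0000.
So a = μs = 34.72, b = (1−μ)s = 27.28.

a = 34.72, b = 27.28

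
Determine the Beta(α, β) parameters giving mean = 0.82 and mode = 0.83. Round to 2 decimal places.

α = 54.12, β = 11.88

With s = α+β: μ = α/s and mode = (α−1)/(s−2). Eliminating α = μs,
μs − 1 = m(s−2) ⇒ s(μ−m) = 1−2m ⇒ s = -0.66/-0.01 = 66.0000.
So α = μs = 54.12, β = (1−μ)s = 11.88.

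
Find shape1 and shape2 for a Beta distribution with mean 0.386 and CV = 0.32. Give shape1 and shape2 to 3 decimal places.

Var = (CV·μ)² = (0.32×0.386)² = 0.015257.
shape1+shape2 = μ(1−μ)/Var − 1 = 0.237004/0.015257 − 1 = 14.5339.
Thus shape1 = 0.386·14.5339 = 5.610 and shape2 = 0.614·14.5339 = 8.924.

shape1 = 5.610, shape2 = 8.924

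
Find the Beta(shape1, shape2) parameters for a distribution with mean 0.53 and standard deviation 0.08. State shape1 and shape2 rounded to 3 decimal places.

σ² = 0.08² = 0.0064.
With s = shape1+shape2, Var = μ(1−μ)/(s+1), so s+1 = (0.53×0.47)/0.0064 = 38.9219 and s = 37.9219.
shape1 = μs = 20.099, shape2 = (1−μ)s = 17.823.

shape1 = 20.099, shape2 = 17.823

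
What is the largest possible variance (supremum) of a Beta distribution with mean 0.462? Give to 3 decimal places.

Var = μ(1−μ)/(α+β+1), which approaches μ(1−μ) as α+β → 0.
So the supremum is μ(1−μ) = 0.462×0.538 = 0.249.

0.249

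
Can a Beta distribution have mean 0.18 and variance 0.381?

No

The Beta variance bound is σ² < μ(1−μ).
Here μ(1−μ) = 0.18×0.82 = 0.1476, and 0.381 ≥ 0.1476.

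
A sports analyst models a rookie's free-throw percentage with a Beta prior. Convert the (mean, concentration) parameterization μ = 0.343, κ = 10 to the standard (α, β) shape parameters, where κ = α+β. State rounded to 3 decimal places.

α = μκ = 0.343×10 = 3.430 and β = (1−μ)κ = 0.657×10 = 6.570.

α = 3.430, β = 6.570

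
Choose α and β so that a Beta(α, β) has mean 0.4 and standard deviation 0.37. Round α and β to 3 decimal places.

Variance = 0.37² = 0.1369. The moment-matching identity α+β = μ(1−μ)/Var − 1 gives
α+β = 0.24/0.1369 − 1 = 0.7531, so α = μ·0.7531 = 0.301 and β = (1−μ)·0.7531 = 0.452.

α = 0.301, β = 0.452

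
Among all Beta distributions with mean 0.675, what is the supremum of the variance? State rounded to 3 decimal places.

For fixed mean μ the Beta variance is μ(1−μ)/(α+β+1), increasing as α+β decreases.
Its least upper bound (not attained) is μ(1−μ) = 0.675·0.325 = 0.219.

0.219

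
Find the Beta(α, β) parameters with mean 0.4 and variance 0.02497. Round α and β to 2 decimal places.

α = 3.44, β = 5.17

By moment matching, α+β = μ(1−μ)/σ² − 1 = (0.4·0.6)/0.02497 − 1 = 9.6115 − 1 = 8.6115.
Since α/(α+β) = μ, α = 0.4·8.6115 = 3.44 and β = 0.6·8.6115 = 5.17.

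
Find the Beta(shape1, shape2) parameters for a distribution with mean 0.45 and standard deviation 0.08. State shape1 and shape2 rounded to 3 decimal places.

Variance = 0.08² = 0.0064. The moment-matching identity shape1+shape2 = μ(1−μ)/Var − 1 gives
shape1+shape2 = 0.2475/0.0064 − 1 = 37.6719, so shape1 = μ·37.6719 = 16.952 and shape2 = (1−μ)·37.6719 = 20.720.

shape1 = 16.952, shape2 = 20.720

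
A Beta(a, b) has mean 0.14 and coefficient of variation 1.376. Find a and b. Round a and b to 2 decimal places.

a = 0.31, b = 1.93

σ = CV·μ = 1.376×0.14 = 0.19264, so σ² = 0.037110.
s+1 = μ(1−μ)/σ² = 0.1204/0.037110 = 3.2444, so s = a+b = 2.2444.
a = μs = 0.31, b = (1−μ)s = 1.93.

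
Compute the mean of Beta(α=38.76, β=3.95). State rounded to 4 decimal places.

The Beta mean is α/(α+β) = 38.76/(38.76+3.95) = 0.9075.

0.9075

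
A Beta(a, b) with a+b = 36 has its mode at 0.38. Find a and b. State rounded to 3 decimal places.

Since the density peak of Beta(a,b) is at (a−1)/(a+b−2),
a = 1 + 0.38(36−2) = 13.920 and b = 36 − 13.920 = 22.080.

a = 13.920, b = 22.080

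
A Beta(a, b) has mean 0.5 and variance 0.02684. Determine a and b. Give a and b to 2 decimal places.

a = 4.16, b = 4.16

Let s = a+b. The Beta variance is μ(1−μ)/(s+1).
So s+1 = μ(1−μ)/σ² = (0.5×0.5)/0.02684 = 0.25/0.02684 = 9.3145, giving s = 8.3145.
Then a = μs = 0.5×8.3145 = 4.16 and b = (1−μ)s = 0.5×8.3145 = 4.16.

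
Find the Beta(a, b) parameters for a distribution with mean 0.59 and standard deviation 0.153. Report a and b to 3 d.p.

σ² = 0.153² = 0.023409.
With s = a+b, Var = μ(1−μ)/(s+1), so s+1 = (0.59×0.41)/0.023409 = 10.3336 and s = 9.3336.
a = μs = 5.507, b = (1−μ)s = 3.827.

a = 5.507, b = 3.827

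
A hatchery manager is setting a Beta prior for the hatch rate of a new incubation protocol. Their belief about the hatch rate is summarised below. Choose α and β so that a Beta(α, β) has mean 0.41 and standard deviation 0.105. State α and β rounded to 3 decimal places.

α = 8.586, β = 12.355

σ² = 0.105² = 0.011025.
With s = α+β, Var = μ(1−μ)/(s+1), so s+1 = (0.41×0.59)/0.011025 = 21.9410 and s = 20.9410.
α = μs = 8.586, β = (1−μ)s = 12.355.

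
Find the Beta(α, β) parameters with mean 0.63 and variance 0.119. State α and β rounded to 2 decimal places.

Let s = α+β. The Beta variance is μ(1−μ)/(s+1).
So s+1 = μ(1−μ)/σ² = (0.63×0.37)/0.119 = 0.2331/0.119 = 1.9588, giving s = 0.9588.
Then α = μs = 0.63×0.9588 = 0.60 and β = (1−μ)s = 0.37×0.9588 = 0.35.

α = 0.60, β = 0.35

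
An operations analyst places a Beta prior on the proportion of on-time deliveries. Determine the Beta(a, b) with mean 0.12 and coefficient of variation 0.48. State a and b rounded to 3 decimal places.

Var = (CV·μ)² = (0.48×0.12)² = 0.003318.
a+b = μ(1−μ)/Var − 1 = 0.1056/0.003318 − 1 = 30.8287.
Thus a = 0.12·30.8287 = 3.699 and b = 0.88·30.8287 = 27.129.

a = 3.699, b = 27.129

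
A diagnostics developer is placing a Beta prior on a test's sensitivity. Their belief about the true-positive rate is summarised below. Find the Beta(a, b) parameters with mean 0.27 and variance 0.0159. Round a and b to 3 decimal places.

By moment matching, a+b = μ(1−μ)/σ² − 1 = (0.27·0.73)/0.0159 − 1 = 12.3962 − 1 = 11.3962.
Since a/(a+b) = μ, a = 0.27·11.3962 = 3.077 and b = 0.73·11.3962 = 8.319.

a = 3.077, b = 8.319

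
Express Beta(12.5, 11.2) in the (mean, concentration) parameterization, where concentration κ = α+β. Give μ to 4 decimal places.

μ = 0.5274, κ = 23.7

κ = α+β = 12.5+11.2 = 23.7; μ = α/κ = 12.5/23.7 = 0.5274.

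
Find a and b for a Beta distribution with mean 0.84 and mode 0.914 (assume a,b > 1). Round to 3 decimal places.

Let s = a+b. Mean gives a = μs = 0.84s; mode gives (a−1)/(s−2) = 0.914.
Substituting: 0.84s − 1 = 0.914(s−2) = 0.914s − 1.828, so -0.074s = -0.828 and s = 11.1892.
Then a = 0.84×11.1892 = 9.399 and b = s−a = 1.790.

a = 9.399, b = 1.790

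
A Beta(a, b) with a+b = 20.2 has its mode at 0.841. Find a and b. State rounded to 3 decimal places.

For a,b>1 the mode is (a−1)/(a+b−2), so a = mode·(κ−2)+1 = 0.841×18.2+1 = 16.306.
And b = (1−mode)·(κ−2)+1 = 0.159×18.2+1 = 3.894.

a = 16.306, b = 3.894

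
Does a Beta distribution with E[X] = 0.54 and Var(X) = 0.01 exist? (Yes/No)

For any Beta, Var(X) < E[X]·(1−E[X]).
Here μ(1−μ) = 0.54×0.46 = 0.2484, and 0.01 < 0.2484.

Yes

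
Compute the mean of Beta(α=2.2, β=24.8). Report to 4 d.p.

0.0815

The Beta mean is α/(α+β) = 2.2/(2.2+24.8) = 0.0815.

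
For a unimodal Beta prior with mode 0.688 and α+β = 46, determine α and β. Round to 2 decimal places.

For α,β>1 the mode is (α−1)/(α+β−2), so α = mode·(κ−2)+1 = 0.688×44+1 = 31.27.
And β = (1−mode)·(κ−2)+1 = 0.312×44+1 = 14.73.

α = 31.27, β = 14.73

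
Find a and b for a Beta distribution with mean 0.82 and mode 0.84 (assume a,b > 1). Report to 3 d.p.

a = 27.880, b = 6.120

Let s = a+b. Mean gives a = μs = 0.82s; mode gives (a−1)/(s−2) = 0.84.
Substituting: 0.82s − 1 = 0.84(s−2) = 0.84s − 1.68, so -0.02s = -0.68 and s = 34.0000.
Then a = 0.82×34.0000 = 27.880 and b = s−a = 6.120.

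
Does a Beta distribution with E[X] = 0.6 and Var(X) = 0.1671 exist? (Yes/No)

Yes

The Beta variance bound is σ² < μ(1−μ).
Here μ(1−μ) = 0.6×0.4 = 0.24, and 0.1671 < 0.24.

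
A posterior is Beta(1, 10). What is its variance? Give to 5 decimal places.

μ = 1/11 = 0.090909; Var = μ(1−μ)/(α+β+1) = 0.0826446/12 = 0.00689.

0.00689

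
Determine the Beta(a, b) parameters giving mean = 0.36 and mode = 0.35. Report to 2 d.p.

With s = a+b: μ = a/s and mode = (a−1)/(s−2). Eliminating a = μs,
μs − 1 = m(s−2) ⇒ s(μ−m) = 1−2m ⇒ s = 0.30/0.01 = 30.0000.
So a = μs = 10.80, b = (1−μ)s = 19.20.

a = 10.80, b = 19.20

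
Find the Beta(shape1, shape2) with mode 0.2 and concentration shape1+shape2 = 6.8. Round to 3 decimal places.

shape1 = 1.960, shape2 = 4.840

For shape1,shape2>1 the mode is (shape1−1)/(shape1+shape2−2), so shape1 = mode·(κ−2)+1 = 0.2×4.8+1 = 1.960.
And shape2 = (1−mode)·(κ−2)+1 = 0.8×4.8+1 = 4.840.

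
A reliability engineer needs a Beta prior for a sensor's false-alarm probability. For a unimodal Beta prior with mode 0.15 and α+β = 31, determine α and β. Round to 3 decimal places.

For α,β>1 the mode is (α−1)/(α+β−2), so α = mode·(κ−2)+1 = 0.15×29+1 = 5.350.
And β = (1−mode)·(κ−2)+1 = 0.85×29+1 = 25.650.

α = 5.350, β = 25.650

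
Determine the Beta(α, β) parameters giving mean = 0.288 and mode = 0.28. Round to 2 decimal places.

α = 15.84, β = 39.16

Let s = α+β. Mean gives α = μs = 0.288s; mode gives (α−1)/(s−2) = 0.28.
Substituting: 0.288s − 1 = 0.28(s−2) = 0.28s − 0.56, so 0.008s = 0.44 and s = 55.0000.
Then α = 0.288×55.0000 = 15.84 and β = s−α = 39.16.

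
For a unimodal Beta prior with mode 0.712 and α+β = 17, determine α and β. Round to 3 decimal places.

For α,β>1 the mode is (α−1)/(α+β−2), so α = mode·(κ−2)+1 = 0.712×15+1 = 11.680.
And β = (1−mode)·(κ−2)+1 = 0.288×15+1 = 5.320.

α = 11.680, β = 5.320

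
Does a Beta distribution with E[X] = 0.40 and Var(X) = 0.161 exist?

Yes

For any Beta, Var(X) < E[X]·(1−E[X]).
Here μ(1−μ) = 0.40×0.60 = 0.2400, and 0.161 < 0.2400.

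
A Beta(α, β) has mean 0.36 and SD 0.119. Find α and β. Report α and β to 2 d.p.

α = 5.50, β = 9.77

Variance = 0.119² = 0.014161. The moment-matching identity α+β = μ(1−μ)/Var − 1 gives
α+β = 0.2304/0.014161 − 1 = 15.2700, so α = μ·15.2700 = 5.50 and β = (1−μ)·15.2700 = 9.77.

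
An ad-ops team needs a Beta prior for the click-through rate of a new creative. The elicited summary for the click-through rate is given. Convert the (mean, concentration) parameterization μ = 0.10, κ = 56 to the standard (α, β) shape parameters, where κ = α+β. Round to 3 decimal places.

α = 5.600, β = 50.400

α = μκ = 0.10×56 = 5.600 and β = (1−μ)κ = 0.90×56 = 50.400.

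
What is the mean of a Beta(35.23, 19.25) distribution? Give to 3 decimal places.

0.647

E[X] = α/(α+β) = 35.23/54.48 = 0.647.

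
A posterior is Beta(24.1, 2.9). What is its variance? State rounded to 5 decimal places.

0.00342

Var = αβ/[(α+β)²(α+β+1)] = (24.1×2.9)/(27.0²×28.0) = 69.89/20412.000 = 0.00342.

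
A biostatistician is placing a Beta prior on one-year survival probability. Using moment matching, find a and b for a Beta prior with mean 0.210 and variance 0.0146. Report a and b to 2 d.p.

Let s = a+b. The Beta variance is μ(1−μ)/(s+1).
So s+1 = μ(1−μ)/σ² = (0.210×0.790)/0.0146 = 0.165900/0.0146 = 11.3630, giving s = 10.3630.
Then a = μs = 0.210×10.3630 = 2.18 and b = (1−μ)s = 0.790×10.3630 = 8.19.

a = 2.18, b = 8.19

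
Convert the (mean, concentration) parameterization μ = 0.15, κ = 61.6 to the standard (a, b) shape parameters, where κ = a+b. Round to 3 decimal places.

a = μκ = 0.15×61.6 = 9.240 and b = (1−μ)κ = 0.85×61.6 = 52.360.

a = 9.240, b = 52.360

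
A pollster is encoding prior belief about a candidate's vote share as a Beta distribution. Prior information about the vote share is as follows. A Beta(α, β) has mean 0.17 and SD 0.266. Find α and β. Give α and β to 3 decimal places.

α = 0.169, β = 0.825

First σ² = 0.070756. Setting α = μn, β = (1−μ)n with n = α+β,
μ(1−μ)/(n+1) = 0.070756 ⇒ n+1 = 0.1411/0.070756 = 1.9942 ⇒ n = 0.9942.
Hence α = 0.17×0.9942 = 0.169, β = 0.83×0.9942 = 0.825.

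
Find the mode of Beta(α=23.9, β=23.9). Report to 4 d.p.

0.5000

The density x^(α−1)(1−x)^(β−1) is maximised at (α−1)/(α+β−2) = 22.9/45.8 = 0.5000.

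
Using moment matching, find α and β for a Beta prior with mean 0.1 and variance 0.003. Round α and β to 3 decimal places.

α = 2.900, β = 26.100

By moment matching, α+β = μ(1−μ)/σ² − 1 = (0.1·0.9)/0.003 − 1 = 30.0000 − 1 = 29.0000.
Since α/(α+β) = μ, α = 0.1·29.0000 = 2.900 and β = 0.9·29.0000 = 26.100.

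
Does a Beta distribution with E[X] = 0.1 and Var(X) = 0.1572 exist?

No

The Beta variance bound is σ² < μ(1−μ).
Here μ(1−μ) = 0.1×0.9 = 0.09, and 0.1572 ≥ 0.09.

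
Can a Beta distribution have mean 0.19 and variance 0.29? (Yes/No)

For any Beta, Var(X) < E[X]·(1−E[X]).
Here μ(1−μ) = 0.19×0.81 = 0.1539, and 0.29 ≥ 0.1539.

No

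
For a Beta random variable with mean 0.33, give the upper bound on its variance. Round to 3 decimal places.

0.221

Var = μ(1−μ)/(α+β+1), which approaches μ(1−μ) as α+β → 0.
So the supremum is μ(1−μ) = 0.33×0.67 = 0.221.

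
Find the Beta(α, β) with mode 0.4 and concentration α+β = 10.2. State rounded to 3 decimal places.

Since the density peak of Beta(α,β) is at (α−1)/(α+β−2),
α = 1 + 0.4(10.2−2) = 4.280 and β = 10.2 − 4.280 = 5.920.

α = 4.280, β = 5.920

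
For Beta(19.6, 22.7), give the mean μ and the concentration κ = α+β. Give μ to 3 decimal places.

μ = 0.463, κ = 42.3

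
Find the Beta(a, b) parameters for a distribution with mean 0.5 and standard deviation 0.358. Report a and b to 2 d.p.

a = 0.48, b = 0.48

σ² = 0.358² = 0.128164.
With s = a+b, Var = μ(1−μ)/(s+1), so s+1 = (0.5×0.5)/0.128164 = 1.9506 and s = 0.9506.
a = μs = 0.48, b = (1−μ)s = 0.48.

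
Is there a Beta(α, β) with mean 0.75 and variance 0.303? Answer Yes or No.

No

The Beta variance bound is σ² < μ(1−μ).
Here μ(1−μ) = 0.75×0.25 = 0.1875, and 0.303 ≥ 0.1875.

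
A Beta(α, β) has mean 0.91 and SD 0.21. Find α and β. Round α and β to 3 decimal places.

Variance = 0.21² = 0.0441. The moment-matching identity α+β = μ(1−μ)/Var − 1 gives
α+β = 0.0819/0.0441 − 1 = 0.8571, so α = μ·0.8571 = 0.780 and β = (1−μ)·0.8571 = 0.077.

α = 0.780, β = 0.077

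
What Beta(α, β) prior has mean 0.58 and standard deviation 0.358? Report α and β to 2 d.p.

σ² = 0.358² = 0.128164.
With s = α+β, Var = μ(1−μ)/(s+1), so s+1 = (0.58×0.42)/0.128164 = 1.9007 and s = 0.9007.
α = μs = 0.52, β = (1−μ)s = 0.38.

α = 0.52, β = 0.38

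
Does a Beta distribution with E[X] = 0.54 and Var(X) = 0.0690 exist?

Yes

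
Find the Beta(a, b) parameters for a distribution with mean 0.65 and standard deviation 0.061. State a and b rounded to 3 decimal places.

σ² = 0.061² = 0.003721.
With s = a+b, Var = μ(1−μ)/(s+1), so s+1 = (0.65×0.35)/0.003721 = 61.1395 and s = 60.1395.
a = μs = 39.091, b = (1−μ)s = 21.049.

a = 39.091, b = 21.049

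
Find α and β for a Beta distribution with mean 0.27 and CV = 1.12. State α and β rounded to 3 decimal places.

Var = (CV·μ)² = (1.12×0.27)² = 0.091446.
α+β = μ(1−μ)/Var − 1 = 0.1971/0.091446 − 1 = 1.1554.
Thus α = 0.27·1.1554 = 0.312 and β = 0.73·1.1554 = 0.843.

α = 0.312, β = 0.843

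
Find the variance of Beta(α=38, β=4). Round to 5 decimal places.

μ = 38/42 = 0.904762; Var = μ(1−μ)/(α+β+1) = 0.0861678/43 = 0.00200.

0.00200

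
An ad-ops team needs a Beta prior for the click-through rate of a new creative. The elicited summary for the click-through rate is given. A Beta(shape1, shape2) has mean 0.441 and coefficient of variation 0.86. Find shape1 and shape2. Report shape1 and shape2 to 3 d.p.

shape1 = 0.315, shape2 = 0.399

Var = (CV·μ)² = (0.86×0.441)² = 0.143838.
shape1+shape2 = μ(1−μ)/Var − 1 = 0.246519/0.143838 − 1 = 0.7139.
Thus shape1 = 0.441·0.7139 = 0.315 and shape2 = 0.559·0.7139 = 0.399.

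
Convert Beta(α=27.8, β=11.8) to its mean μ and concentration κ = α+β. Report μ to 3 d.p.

κ = α+β = 27.8+11.8 = 39.6; μ = α/κ = 27.8/39.6 = 0.702.

μ = 0.702, κ = 39.6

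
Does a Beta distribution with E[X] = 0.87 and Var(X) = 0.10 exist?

The Beta variance bound is σ² < μ(1−μ).
Here μ(1−μ) = 0.87×0.13 = 0.1131, and 0.10 < 0.1131.

Yes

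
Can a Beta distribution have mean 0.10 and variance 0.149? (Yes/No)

No

The Beta variance bound is σ² < μ(1−μ).
Here μ(1−μ) = 0.10×0.90 = 0.0900, and 0.149 ≥ 0.0900.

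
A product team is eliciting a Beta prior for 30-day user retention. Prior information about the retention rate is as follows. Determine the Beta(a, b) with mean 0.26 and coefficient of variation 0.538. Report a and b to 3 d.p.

Var = (CV·μ)² = (0.538×0.26)² = 0.019566.
a+b = μ(1−μ)/Var − 1 = 0.1924/0.019566 − 1 = 8.8332.
Thus a = 0.26·8.8332 = 2.297 and b = 0.74·8.8332 = 6.537.

a = 2.297, b = 6.537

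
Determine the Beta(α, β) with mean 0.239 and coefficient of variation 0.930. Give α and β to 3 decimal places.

Var = (CV·μ)² = (0.930×0.239)² = 0.049404.
α+β = μ(1−μ)/Var − 1 = 0.181879/0.049404 − 1 = 2.6815.
Thus α = 0.239·2.6815 = 0.641 and β = 0.761·2.6815 = 2.041.

α = 0.641, β = 2.041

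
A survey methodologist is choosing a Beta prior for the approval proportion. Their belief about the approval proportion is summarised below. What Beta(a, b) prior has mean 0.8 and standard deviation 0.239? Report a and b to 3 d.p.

First σ² = 0.057121. Setting a = μn, b = (1−μ)n with n = a+b,
μ(1−μ)/(n+1) = 0.057121 ⇒ n+1 = 0.16/0.057121 = 2.8011 ⇒ n = 1.8011.
Hence a = 0.8×1.8011 = 1.441, b = 0.2×1.8011 = 0.360.

a = 1.441, b = 0.360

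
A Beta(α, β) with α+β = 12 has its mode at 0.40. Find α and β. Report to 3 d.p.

Since the density peak of Beta(α,β) is at (α−1)/(α+β−2),
α = 1 + 0.40(12−2) = 5.000 and β = 12 − 5.000 = 7.000.

α = 5.000, β = 7.000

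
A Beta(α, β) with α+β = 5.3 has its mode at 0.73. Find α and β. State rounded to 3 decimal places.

Since the density peak of Beta(α,β) is at (α−1)/(α+β−2),
α = 1 + 0.73(5.3−2) = 3.409 and β = 5.3 − 3.409 = 1.891.

α = 3.409, β = 1.891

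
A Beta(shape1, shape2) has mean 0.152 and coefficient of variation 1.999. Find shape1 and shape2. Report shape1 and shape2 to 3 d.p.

σ = CV·μ = 1.999×0.152 = 0.30385, so σ² = 0.092324.
s+1 = μ(1−μ)/σ² = 0.128896/0.092324 = 1.3961, so s = shape1+shape2 = 0.3961.
shape1 = μs = 0.060, shape2 = (1−μ)s = 0.336.

shape1 = 0.060, shape2 = 0.336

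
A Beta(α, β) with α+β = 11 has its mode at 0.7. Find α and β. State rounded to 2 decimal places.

Mode = (α−1)/(κ−2) with κ = α+β, so α−1 = 0.7·9 = 6.30.
α = 7.30; β = κ − α = 3.70.

α = 7.30, β = 3.70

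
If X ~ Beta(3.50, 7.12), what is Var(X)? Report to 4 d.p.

0.0190

μ = 3.50/10.62 = 0.329567; Var = μ(1−μ)/(α+β+1) = 0.2209525/11.62 = 0.0190.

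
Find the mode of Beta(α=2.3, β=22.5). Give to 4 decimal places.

0.0570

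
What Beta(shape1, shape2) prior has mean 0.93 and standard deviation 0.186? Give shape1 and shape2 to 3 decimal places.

Variance = 0.186² = 0.034596. The moment-matching identity shape1+shape2 = μ(1−μ)/Var − 1 gives
shape1+shape2 = 0.0651/0.034596 − 1 = 0.8817, so shape1 = μ·0.8817 = 0.820 and shape2 = (1−μ)·0.8817 = 0.062.

shape1 = 0.820, shape2 = 0.062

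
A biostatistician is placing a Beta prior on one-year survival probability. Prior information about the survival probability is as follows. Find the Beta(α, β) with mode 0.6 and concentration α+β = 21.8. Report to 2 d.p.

α = 12.88, β = 8.92

Since the density peak of Beta(α,β) is at (α−1)/(α+β−2),
α = 1 + 0.6(21.8−2) = 12.88 and β = 21.8 − 12.88 = 8.92.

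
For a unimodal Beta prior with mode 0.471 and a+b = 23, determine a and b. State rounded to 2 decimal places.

a = 10.89, b = 12.11

Mode = (a−1)/(κ−2) with κ = a+b, so a−1 = 0.471·21 = 9.89.
a = 10.89; b = κ − a = 12.11.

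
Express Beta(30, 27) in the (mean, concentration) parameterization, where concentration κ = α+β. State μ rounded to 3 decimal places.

μ = 0.526, κ = 57

κ = α+β = 30+27 = 57; μ = α/κ = 30/57 = 0.526.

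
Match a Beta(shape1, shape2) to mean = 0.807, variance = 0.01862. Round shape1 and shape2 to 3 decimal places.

shape1 = 5.943, shape2 = 1.421

Write ν = shape1+shape2; then shape1 = μν and Var = μ(1−μ)/(ν+1).
ν = μ(1−μ)/Var − 1 = 0.155751/0.01862 − 1 = 7.3647.
shape1 = 0.807·7.3647 = 5.943, shape2 = 0.193·7.3647 = 1.421.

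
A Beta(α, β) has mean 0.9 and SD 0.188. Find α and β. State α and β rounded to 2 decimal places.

σ² = 0.188² = 0.035344.
With s = α+β, Var = μ(1−μ)/(s+1), so s+1 = (0.9×0.1)/0.035344 = 2.5464 and s = 1.5464.
α = μs = 1.39, β = (1−μ)s = 0.15.

α = 1.39, β = 0.15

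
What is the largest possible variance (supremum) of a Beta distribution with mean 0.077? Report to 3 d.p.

Var = μ(1−μ)/(α+β+1), which approaches μ(1−μ) as α+β → 0.
So the supremum is μ(1−μ) = 0.077×0.923 = 0.071.

0.071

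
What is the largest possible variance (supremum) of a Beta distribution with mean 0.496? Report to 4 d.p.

Var = μ(1−μ)/(α+β+1), which approaches μ(1−μ) as α+β → 0.
So the supremum is μ(1−μ) = 0.496×0.504 = 0.2500.

0.2500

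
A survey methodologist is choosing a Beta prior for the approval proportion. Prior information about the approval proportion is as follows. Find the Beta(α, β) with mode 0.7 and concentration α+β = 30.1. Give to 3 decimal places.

α = 20.670, β = 9.430

Mode = (α−1)/(κ−2) with κ = α+β, so α−1 = 0.7·28.1 = 19.670.
α = 20.670; β = κ − α = 9.430.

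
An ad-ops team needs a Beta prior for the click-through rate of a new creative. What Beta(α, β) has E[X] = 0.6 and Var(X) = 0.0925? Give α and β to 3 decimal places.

α = 0.957, β = 0.638

Write ν = α+β; then α = μν and Var = μ(1−μ)/(ν+1).
ν = μ(1−μ)/Var − 1 = 0.24/0.0925 − 1 = 1.5946.
α = 0.6·1.5946 = 0.957, β = 0.4·1.5946 = 0.638.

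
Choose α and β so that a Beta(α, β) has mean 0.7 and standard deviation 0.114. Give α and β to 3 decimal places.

σ² = 0.114² = 0.012996.
With s = α+β, Var = μ(1−μ)/(s+1), so s+1 = (0.7×0.3)/0.012996 = 16.1588 and s = 15.1588.
α = μs = 10.611, β = (1−μ)s = 4.548.

α = 10.611, β = 4.548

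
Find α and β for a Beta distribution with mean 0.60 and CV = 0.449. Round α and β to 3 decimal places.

Var = (CV·μ)² = (0.449×0.60)² = 0.072576.
α+β = μ(1−μ)/Var − 1 = 0.2400/0.072576 − 1 = 2.3069.
Thus α = 0.60·2.3069 = 1.384 and β = 0.40·2.3069 = 0.923.

α = 1.384, β = 0.923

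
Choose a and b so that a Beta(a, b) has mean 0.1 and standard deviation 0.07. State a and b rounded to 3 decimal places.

First σ² = 0.0049. Setting a = μn, b = (1−μ)n with n = a+b,
μ(1−μ)/(n+1) = 0.0049 ⇒ n+1 = 0.09/0.0049 = 18.3673 ⇒ n = 17.3673.
Hence a = 0.1×17.3673 = 1.737, b = 0.9×17.3673 = 15.631.

a = 1.737, b = 15.631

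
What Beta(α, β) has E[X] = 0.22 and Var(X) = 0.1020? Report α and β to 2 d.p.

Let s = α+β. The Beta variance is μ(1−μ)/(s+1).
So s+1 = μ(1−μ)/σ² = (0.22×0.78)/0.1020 = 0.1716/0.1020 = 1.6824, giving s = 0.6824.
Then α = μs = 0.22×0.6824 = 0.15 and β = (1−μ)s = 0.78×0.6824 = 0.53.

α = 0.15, β = 0.53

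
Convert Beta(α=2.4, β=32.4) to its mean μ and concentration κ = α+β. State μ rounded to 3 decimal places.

μ = 0.069, κ = 34.8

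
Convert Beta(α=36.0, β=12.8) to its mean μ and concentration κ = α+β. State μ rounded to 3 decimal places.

μ = 0.738, κ = 48.8

κ = α+β = 36.0+12.8 = 48.8; μ = α/κ = 36.0/48.8 = 0.738.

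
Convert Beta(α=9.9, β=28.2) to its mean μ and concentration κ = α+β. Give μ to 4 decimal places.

κ = α+β = 9.9+28.2 = 38.1; μ = α/κ = 9.9/38.1 = 0.2598.

μ = 0.2598, κ = 38.1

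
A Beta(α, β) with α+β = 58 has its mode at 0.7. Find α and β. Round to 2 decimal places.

For α,β>1 the mode is (α−1)/(α+β−2), so α = mode·(κ−2)+1 = 0.7×56+1 = 40.20.
And β = (1−mode)·(κ−2)+1 = 0.3×56+1 = 17.80.

α = 40.20, β = 17.80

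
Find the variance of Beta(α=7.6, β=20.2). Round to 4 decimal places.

0.0069

Var = αβ/[(α+β)²(α+β+1)] = (7.6×20.2)/(27.8²×28.8) = 153.52/22257.792 = 0.0069.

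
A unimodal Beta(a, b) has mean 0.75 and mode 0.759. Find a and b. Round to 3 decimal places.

Let s = a+b. Mean gives a = μs = 0.75s; mode gives (a−1)/(s−2) = 0.759.
Substituting: 0.75s − 1 = 0.759(s−2) = 0.759s − 1.518, so -0.009s = -0.518 and s = 57.5556.
Then a = 0.75×57.5556 = 43.167 and b = s−a = 14.389.

a = 43.167, b = 14.389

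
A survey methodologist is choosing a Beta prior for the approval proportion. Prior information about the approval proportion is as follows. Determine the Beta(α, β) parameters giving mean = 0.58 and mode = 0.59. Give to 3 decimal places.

α = 10.440, β = 7.560

Let s = α+β. Mean gives α = μs = 0.58s; mode gives (α−1)/(s−2) = 0.59.
Substituting: 0.58s − 1 = 0.59(s−2) = 0.59s − 1.18, so -0.01s = -0.18 and s = 18.0000.
Then α = 0.58×18.0000 = 10.440 and β = s−α = 7.560.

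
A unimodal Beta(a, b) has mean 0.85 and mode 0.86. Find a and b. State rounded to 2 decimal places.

Let s = a+b. Mean gives a = μs = 0.85s; mode gives (a−1)/(s−2) = 0.86.
Substituting: 0.85s − 1 = 0.86(s−2) = 0.86s − 1.72, so -0.01s = -0.72 and s = 72.0000.
Then a = 0.85×72.0000 = 61.20 and b = s−a = 10.80.

a = 61.20, b = 10.80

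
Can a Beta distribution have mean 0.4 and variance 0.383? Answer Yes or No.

No

For any Beta, Var(X) < E[X]·(1−E[X]).
Here μ(1−μ) = 0.4×0.6 = 0.24, and 0.383 ≥ 0.24.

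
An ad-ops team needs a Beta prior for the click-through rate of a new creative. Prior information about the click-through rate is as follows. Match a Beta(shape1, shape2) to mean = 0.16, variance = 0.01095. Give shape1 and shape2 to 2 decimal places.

shape1 = 1.80, shape2 = 9.47

Write ν = shape1+shape2; then shape1 = μν and Var = μ(1−μ)/(ν+1).
ν = μ(1−μ)/Var − 1 = 0.1344/0.01095 − 1 = 11.2740.
shape1 = 0.16·11.2740 = 1.80, shape2 = 0.84·11.2740 = 9.47.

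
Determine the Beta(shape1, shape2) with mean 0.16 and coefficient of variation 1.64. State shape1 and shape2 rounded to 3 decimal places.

Var = (CV·μ)² = (1.64×0.16)² = 0.068854.
shape1+shape2 = μ(1−μ)/Var − 1 = 0.1344/0.068854 − 1 = 0.9520.
Thus shape1 = 0.16·0.9520 = 0.152 and shape2 = 0.84·0.9520 = 0.800.

shape1 = 0.152, shape2 = 0.800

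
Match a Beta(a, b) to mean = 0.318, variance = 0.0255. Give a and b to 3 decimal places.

a = 2.387, b = 5.118

By moment matching, a+b = μ(1−μ)/σ² − 1 = (0.318·0.682)/0.0255 − 1 = 8.5049 − 1 = 7.5049.
Since a/(a+b) = μ, a = 0.318·7.5049 = 2.387 and b = 0.682·7.5049 = 5.118.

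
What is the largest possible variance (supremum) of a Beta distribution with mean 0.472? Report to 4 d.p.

For fixed mean μ the Beta variance is μ(1−μ)/(α+β+1), increasing as α+β decreases.
Its least upper bound (not attained) is μ(1−μ) = 0.472·0.528 = 0.2492.

0.2492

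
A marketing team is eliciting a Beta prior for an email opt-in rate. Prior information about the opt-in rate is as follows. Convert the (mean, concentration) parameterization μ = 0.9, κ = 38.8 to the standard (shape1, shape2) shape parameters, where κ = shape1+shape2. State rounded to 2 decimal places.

shape1 = 34.92, shape2 = 3.88

Split κ in proportion μ : (1−μ): shape1 = 0.9·38.8 = 34.92, shape2 = 38.8 − 34.92 = 3.88.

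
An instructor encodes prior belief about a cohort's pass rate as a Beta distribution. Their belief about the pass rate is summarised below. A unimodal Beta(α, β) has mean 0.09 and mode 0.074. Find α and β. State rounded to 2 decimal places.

With s = α+β: μ = α/s and mode = (α−1)/(s−2). Eliminating α = μs,
μs − 1 = m(s−2) ⇒ s(μ−m) = 1−2m ⇒ s = 0.852/0.016 = 53.2500.
So α = μs = 4.79, β = (1−μ)s = 48.46.

α = 4.79, β = 48.46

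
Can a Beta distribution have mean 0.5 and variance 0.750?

For any Beta, Var(X) < E[X]·(1−E[X]).
Here μ(1−μ) = 0.5×0.5 = 0.25, and 0.750 ≥ 0.25.

No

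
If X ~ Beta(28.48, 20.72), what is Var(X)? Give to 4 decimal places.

μ = 28.48/49.20 = 0.578862; Var = μ(1−μ)/(α+β+1) = 0.2437808/50.20 = 0.0049.

0.0049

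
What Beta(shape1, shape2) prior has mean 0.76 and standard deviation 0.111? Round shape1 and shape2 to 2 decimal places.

shape1 = 10.49, shape2 = 3.31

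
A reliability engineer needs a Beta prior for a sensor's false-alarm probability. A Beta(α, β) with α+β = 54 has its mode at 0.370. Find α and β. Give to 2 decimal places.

α = 20.24, β = 33.76

Mode = (α−1)/(κ−2) with κ = α+β, so α−1 = 0.370·52 = 19.24.
α = 20.24; β = κ − α = 33.76.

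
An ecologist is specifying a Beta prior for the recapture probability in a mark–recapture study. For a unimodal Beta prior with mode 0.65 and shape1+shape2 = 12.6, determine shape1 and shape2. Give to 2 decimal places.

Since the density peak of Beta(shape1,shape2) is at (shape1−1)/(shape1+shape2−2),
shape1 = 1 + 0.65(12.6−2) = 7.89 and shape2 = 12.6 − 7.89 = 4.71.

shape1 = 7.89, shape2 = 4.71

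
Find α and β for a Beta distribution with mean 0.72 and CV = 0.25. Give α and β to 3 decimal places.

α = 3.760, β = 1.462

Var = (CV·μ)² = (0.25×0.72)² = 0.032400.
α+β = μ(1−μ)/Var − 1 = 0.2016/0.032400 − 1 = 5.2222.
Thus α = 0.72·5.2222 = 3.760 and β = 0.28·5.2222 = 1.462.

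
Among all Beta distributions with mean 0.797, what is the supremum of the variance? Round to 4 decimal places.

0.1618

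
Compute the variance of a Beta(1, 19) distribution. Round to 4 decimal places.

0.0023

Var = αβ/[(α+β)²(α+β+1)] = (1×19)/(20²×21) = 19/8400 = 0.0023.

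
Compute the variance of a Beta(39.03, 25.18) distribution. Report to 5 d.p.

0.00366

μ = 39.03/64.21 = 0.607849; Var = μ(1−μ)/(α+β+1) = 0.2383685/65.21 = 0.00366.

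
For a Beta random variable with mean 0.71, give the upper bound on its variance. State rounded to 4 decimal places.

For fixed mean μ the Beta variance is μ(1−μ)/(α+β+1), increasing as α+β decreases.
Its least upper bound (not attained) is μ(1−μ) = 0.71·0.29 = 0.2059.

0.2059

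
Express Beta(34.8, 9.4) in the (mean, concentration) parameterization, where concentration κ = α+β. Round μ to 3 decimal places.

κ = α+β = 34.8+9.4 = 44.2; μ = α/κ = 34.8/44.2 = 0.787.

μ = 0.787, κ = 44.2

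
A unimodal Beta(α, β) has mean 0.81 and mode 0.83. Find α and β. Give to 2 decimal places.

α = 26.73, β = 6.27

With s = α+β: μ = α/s and mode = (α−1)/(s−2). Eliminating α = μs,
μs − 1 = m(s−2) ⇒ s(μ−m) = 1−2m ⇒ s = -0.66/-0.02 = 33.0000.
So α = μs = 26.73, β = (1−μ)s = 6.27.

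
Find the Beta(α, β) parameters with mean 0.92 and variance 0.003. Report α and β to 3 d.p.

By moment matching, α+β = μ(1−μ)/σ² − 1 = (0.92·0.08)/0.003 − 1 = 24.5333 − 1 = 23.5333.
Since α/(α+β) = μ, α = 0.92·23.5333 = 21.651 and β = 0.08·23.5333 = 1.883.

α = 21.651, β = 1.883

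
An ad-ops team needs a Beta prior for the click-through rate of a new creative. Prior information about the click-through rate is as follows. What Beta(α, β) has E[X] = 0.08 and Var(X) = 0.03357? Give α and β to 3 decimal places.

α = 0.095, β = 1.097

Let s = α+β. The Beta variance is μ(1−μ)/(s+1).
So s+1 = μ(1−μ)/σ² = (0.08×0.92)/0.03357 = 0.0736/0.03357 = 2.1924, giving s = 1.1924.
Then α = μs = 0.08×1.1924 = 0.095 and β = (1−μ)s = 0.92×1.1924 = 1.097.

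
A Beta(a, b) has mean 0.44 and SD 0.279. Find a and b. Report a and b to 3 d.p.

First σ² = 0.077841. Setting a = μn, b = (1−μ)n with n = a+b,
μ(1−μ)/(n+1) = 0.077841 ⇒ n+1 = 0.2464/0.077841 = 3.1654 ⇒ n = 2.1654.
Hence a = 0.44×2.1654 = 0.953, b = 0.56×2.1654 = 1.213.

a = 0.953, b = 1.213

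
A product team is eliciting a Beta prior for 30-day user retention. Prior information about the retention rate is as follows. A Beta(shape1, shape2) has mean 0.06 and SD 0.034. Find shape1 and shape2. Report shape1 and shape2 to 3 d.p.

shape1 = 2.867, shape2 = 44.922

First σ² = 0.001156. Setting shape1 = μn, shape2 = (1−μ)n with n = shape1+shape2,
μ(1−μ)/(n+1) = 0.001156 ⇒ n+1 = 0.0564/0.001156 = 48.7889 ⇒ n = 47.7889.
Hence shape1 = 0.06×47.7889 = 2.867, shape2 = 0.94×47.7889 = 44.922.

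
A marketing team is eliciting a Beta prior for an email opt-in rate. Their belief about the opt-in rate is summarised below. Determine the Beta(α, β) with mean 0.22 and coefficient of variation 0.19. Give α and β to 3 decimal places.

α = 21.387, β = 75.825

σ = CV·μ = 0.19×0.22 = 0.04180, so σ² = 0.001747.
s+1 = μ(1−μ)/σ² = 0.1716/0.001747 = 98.2120, so s = α+β = 97.2120.
α = μs = 21.387, β = (1−μ)s = 75.825.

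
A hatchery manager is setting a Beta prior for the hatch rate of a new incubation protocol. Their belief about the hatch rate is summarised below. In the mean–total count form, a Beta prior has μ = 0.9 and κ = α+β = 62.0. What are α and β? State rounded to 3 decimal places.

α = μκ = 0.9×62.0 = 55.800 and β = (1−μ)κ = 0.1×62.0 = 6.200.

α = 55.800, β = 6.200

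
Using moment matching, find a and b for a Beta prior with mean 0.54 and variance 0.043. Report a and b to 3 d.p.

Let s = a+b. The Beta variance is μ(1−μ)/(s+1).
So s+1 = μ(1−μ)/σ² = (0.54×0.46)/0.043 = 0.2484/0.043 = 5.7767, giving s = 4.7767.
Then a = μs = 0.54×4.7767 = 2.579 and b = (1−μ)s = 0.46×4.7767 = 2.197.

a = 2.579, b = 2.197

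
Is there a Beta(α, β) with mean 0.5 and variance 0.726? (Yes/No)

For any Beta, Var(X) < E[X]·(1−E[X]).
Here μ(1−μ) = 0.5×0.5 = 0.25, and 0.726 ≥ 0.25.

No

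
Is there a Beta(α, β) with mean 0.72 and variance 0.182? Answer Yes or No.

Yes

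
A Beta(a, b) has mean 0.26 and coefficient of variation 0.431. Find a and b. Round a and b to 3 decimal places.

a = 3.724, b = 10.598

Var = (CV·μ)² = (0.431×0.26)² = 0.012557.
a+b = μ(1−μ)/Var − 1 = 0.1924/0.012557 − 1 = 14.3216.
Thus a = 0.26·14.3216 = 3.724 and b = 0.74·14.3216 = 10.598.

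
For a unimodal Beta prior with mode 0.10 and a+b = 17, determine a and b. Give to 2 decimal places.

a = 2.50, b = 14.50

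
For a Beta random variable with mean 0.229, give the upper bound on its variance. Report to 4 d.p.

For fixed mean μ the Beta variance is μ(1−μ)/(α+β+1), increasing as α+β decreases.
Its least upper bound (not attained) is μ(1−μ) = 0.229·0.771 = 0.1766.

0.1766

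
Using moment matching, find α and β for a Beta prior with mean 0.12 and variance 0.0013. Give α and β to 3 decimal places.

α = 9.628, β = 70.603

By moment matching, α+β = μ(1−μ)/σ² − 1 = (0.12·0.88)/0.0013 − 1 = 81.2308 − 1 = 80.2308.
Since α/(α+β) = μ, α = 0.12·80.2308 = 9.628 and β = 0.88·80.2308 = 70.603.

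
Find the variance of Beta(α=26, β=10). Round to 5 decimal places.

0.00542

α+β = 36 and αβ = 260, so Var = αβ/[(α+β)²(α+β+1)] = 260/47952 = 0.00542.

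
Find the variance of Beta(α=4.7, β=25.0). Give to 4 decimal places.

0.0043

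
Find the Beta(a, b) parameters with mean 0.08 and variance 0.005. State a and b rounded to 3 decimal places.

Let s = a+b. The Beta variance is μ(1−μ)/(s+1).
So s+1 = μ(1−μ)/σ² = (0.08×0.92)/0.005 = 0.0736/0.005 = 14.7200, giving s = 13.7200.
Then a = μs = 0.08×13.7200 = 1.098 and b = (1−μ)s = 0.92×13.7200 = 12.622.

a = 1.098, b = 12.622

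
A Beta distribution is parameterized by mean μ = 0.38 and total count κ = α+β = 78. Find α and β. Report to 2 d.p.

α = 29.64, β = 48.36

Split κ in proportion μ : (1−μ): α = 0.38·78 = 29.64, β = 78 − 29.64 = 48.36.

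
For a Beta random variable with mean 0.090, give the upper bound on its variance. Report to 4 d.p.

Var = μ(1−μ)/(α+β+1), which approaches μ(1−μ) as α+β → 0.
So the supremum is μ(1−μ) = 0.090×0.910 = 0.0819.

0.0819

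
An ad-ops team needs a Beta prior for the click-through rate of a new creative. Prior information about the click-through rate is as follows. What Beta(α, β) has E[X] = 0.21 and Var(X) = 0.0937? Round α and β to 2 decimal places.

α = 0.16, β = 0.61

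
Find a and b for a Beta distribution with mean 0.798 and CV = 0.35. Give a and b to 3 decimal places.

σ = CV·μ = 0.35×0.798 = 0.27930, so σ² = 0.078008.
s+1 = μ(1−μ)/σ² = 0.161196/0.078008 = 2.0664, so s = a+b = 1.0664.
a = μs = 0.851, b = (1−μ)s = 0.215.

a = 0.851, b = 0.215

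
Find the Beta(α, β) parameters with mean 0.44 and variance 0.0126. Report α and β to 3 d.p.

α = 8.164, β = 10.391

By moment matching, α+β = μ(1−μ)/σ² − 1 = (0.44·0.56)/0.0126 − 1 = 19.5556 − 1 = 18.5556.
Since α/(α+β) = μ, α = 0.44·18.5556 = 8.164 and β = 0.56·18.5556 = 10.391.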